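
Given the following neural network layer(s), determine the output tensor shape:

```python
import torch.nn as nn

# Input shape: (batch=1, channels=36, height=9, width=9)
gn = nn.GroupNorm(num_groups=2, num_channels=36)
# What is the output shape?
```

Input: (1, 36, 9, 9) -> Output: (1, 36, 9, 9)

Answer: (1, 36, 9, 9)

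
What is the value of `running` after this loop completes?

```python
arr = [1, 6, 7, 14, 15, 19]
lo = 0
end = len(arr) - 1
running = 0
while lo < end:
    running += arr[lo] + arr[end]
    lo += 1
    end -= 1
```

Sum of pairs from ends
`running` takes the values: 0 → 20 → 41 → 62

Answer: 62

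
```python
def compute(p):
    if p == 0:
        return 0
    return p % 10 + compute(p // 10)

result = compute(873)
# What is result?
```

Sum of digits of 873: 3 + 7 + 8 = 18

Answer: 18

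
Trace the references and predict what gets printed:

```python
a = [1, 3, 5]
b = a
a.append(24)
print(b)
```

Key concept: basic list aliasing.
Step by step:
`a = [1, 3, 5]` → a = [1, 3, 5]
`b = a` → b = [1, 3, 5] (same object as a)
`a.append(24)` → a = [1, 3, 5, 24] (same object as b); b = [1, 3, 5, 24] (same object as a)
`print(b)` → prints [1, 3, 5, 24]

Answer: [1, 3, 5, 24]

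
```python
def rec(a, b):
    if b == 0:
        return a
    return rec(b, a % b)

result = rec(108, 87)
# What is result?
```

rec(108, 87) -> rec(87, 21) -> rec(21, 3) -> rec(3, 0) -> 3

Answer: 3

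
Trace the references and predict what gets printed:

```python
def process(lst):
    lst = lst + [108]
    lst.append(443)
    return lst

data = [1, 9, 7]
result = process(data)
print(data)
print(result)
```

Key concept: rebinding parameter vs mutation.
Step by step:
`data = [1, 9, 7]` → data = [1, 9, 7]
`result = process(data)` → result = [1, 9, 7, 108, 443]
`print(data)` → prints [1, 9, 7]
`print(result)` → prints [1, 9, 7, 108, 443]

Answer:
[1, 9, 7]
[1, 9, 7, 108, 443]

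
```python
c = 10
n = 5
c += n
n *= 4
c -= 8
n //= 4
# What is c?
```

Trace:
`c = 10` → c = 10
`n = 5` → n = 5
`c += n` → c = 15
`n *= 4` → n = 20
`c -= 8` → c = 7
`n //= 4` → n = 5
So c = 7

Answer: 7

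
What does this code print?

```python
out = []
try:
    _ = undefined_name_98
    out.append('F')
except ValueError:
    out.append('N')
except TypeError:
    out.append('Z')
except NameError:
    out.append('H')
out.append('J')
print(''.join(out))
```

Execution trace: 'H' (except NameError) → 'J' (after the try/except). Output: HJ

Answer: HJ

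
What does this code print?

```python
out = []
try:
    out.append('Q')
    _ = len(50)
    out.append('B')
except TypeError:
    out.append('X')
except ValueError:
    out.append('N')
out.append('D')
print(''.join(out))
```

Execution trace: 'Q' (try body) → 'X' (except TypeError) → 'D' (after the try/except). Output: QXD

Answer: QXD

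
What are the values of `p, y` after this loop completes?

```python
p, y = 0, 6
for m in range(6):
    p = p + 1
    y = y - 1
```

p goes 0→6, y goes 6→0
`p, y` takes the values: (0, 6) → (1, 6) → (1, 5) → (2, 5) → (2, 4) → (3, 4) → (3, 3) → (4, 3) → (4, 2) → (5, 2) → (5, 1) → (6, 1) → (6, 0)

Answer: 6, 0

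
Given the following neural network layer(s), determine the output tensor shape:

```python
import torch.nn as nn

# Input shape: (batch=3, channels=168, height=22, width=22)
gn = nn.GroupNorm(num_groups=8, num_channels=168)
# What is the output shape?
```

Input: (3, 168, 22, 22) -> Output: (3, 168, 22, 22)

Answer: (3, 168, 22, 22)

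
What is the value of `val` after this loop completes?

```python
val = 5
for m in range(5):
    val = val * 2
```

Multiply by 2, 5 times: 5 * 2^5 = 160
`val` takes the values: 5 → 10 → 20 → 40 → 80 → 160

Answer: 160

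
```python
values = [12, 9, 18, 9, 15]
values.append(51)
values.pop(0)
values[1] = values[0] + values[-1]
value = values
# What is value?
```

Trace:
`values = [12, 9, 18, 9, 15]` → values = [12, 9, 18, 9, 15]
`values.append(51)` → values = [12, 9, 18, 9, 15, 51]
`values.pop(0)` → values = [9, 18, 9, 15, 51]
`values[1] = values[0] + values[-1]` → values = [9, 60, 9, 15, 51]
`value = values` → value = [9, 60, 9, 15, 51]
So value = [9, 60, 9, 15, 51]

Answer: [9, 60, 9, 15, 51]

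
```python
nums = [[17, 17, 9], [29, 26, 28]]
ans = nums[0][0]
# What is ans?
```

Trace:
`nums = [[17, 17, 9], [29, 26, 28]]` → nums = [[17, 17, 9], [29, 26, 28]]
`ans = nums[0][0]` → ans = 17
So ans = 17

Answer: 17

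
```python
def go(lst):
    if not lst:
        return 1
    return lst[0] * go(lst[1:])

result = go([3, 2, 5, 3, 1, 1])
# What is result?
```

Product over [3, 2, 5, 3, 1, 1] = 3 * 2 * 5 * 3 * 1 * 1 = 90

Answer: 90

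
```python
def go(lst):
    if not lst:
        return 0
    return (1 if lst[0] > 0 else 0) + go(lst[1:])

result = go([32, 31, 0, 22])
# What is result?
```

Count of positive elements in [32, 31, 0, 22] = 3

Answer: 3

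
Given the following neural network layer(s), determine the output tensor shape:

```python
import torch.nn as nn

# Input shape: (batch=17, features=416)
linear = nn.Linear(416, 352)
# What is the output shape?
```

Input: (17, 416) -> Output: (17, 352)

Answer: (17, 352)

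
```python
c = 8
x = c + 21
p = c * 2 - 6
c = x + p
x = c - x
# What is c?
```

Trace:
`c = 8` → c = 8
`x = c + 21` → x = 29
`p = c * 2 - 6` → p = 10
`c = x + p` → c = 39
`x = c - x` → x = 10
So c = 39

Answer: 39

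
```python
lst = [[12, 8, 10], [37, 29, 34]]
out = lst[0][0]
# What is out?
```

Trace:
`lst = [[12, 8, 10], [37, 29, 34]]` → lst = [[12, 8, 10], [37, 29, 34]]
`out = lst[0][0]` → out = 12
So out = 12

Answer: 12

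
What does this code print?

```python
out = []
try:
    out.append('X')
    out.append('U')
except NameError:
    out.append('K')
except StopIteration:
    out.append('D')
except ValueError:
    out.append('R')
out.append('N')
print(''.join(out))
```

Execution trace: 'X' (try body) → 'U' (try body, no exception) → 'N' (after the try/except). Output: XUN

Answer: XUN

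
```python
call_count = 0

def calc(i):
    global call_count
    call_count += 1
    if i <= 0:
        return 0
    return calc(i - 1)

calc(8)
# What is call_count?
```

Linear recursion stepping by 1: 9 calls from i=8 down to ≤0.

Answer: 9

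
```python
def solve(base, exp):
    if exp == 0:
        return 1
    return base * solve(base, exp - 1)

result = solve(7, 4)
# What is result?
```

solve(7, 4) = 7 * 7 * 7 * 7 = 2401

Answer: 2401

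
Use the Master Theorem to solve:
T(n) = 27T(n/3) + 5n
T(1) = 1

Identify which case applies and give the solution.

a=27, b=3, f(n)=5n. log_3(27) = 3. Since c=1 < 3, Case 1 applies: T(n) = Θ(n^log_b(a)) = O(n^3).

Answer: O(n^3) - Case 1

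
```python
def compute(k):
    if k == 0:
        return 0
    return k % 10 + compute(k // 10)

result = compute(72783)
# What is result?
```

Sum of digits of 72783: 3 + 8 + 7 + 2 + 7 = 27

Answer: 27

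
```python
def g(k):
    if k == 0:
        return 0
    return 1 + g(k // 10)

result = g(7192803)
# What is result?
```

Count of digits of 7192803: 7

Answer: 7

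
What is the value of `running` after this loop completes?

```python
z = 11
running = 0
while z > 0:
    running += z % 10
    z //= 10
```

Sum digits of 11
`running` takes the values: 0 → 1 → 2

Answer: 2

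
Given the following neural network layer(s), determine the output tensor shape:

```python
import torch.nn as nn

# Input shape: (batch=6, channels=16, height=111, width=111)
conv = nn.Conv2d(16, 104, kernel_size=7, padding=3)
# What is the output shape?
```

Input: (6, 16, 111, 111) -> Output: (6, 104, 111, 111)

Answer: (6, 104, 111, 111)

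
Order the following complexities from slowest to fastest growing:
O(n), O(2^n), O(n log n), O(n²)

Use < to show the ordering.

Ordered by growth rate: O(n) < O(n log n) < O(n²) < O(2^n)

Answer: O(n) < O(n log n) < O(n²) < O(2^n)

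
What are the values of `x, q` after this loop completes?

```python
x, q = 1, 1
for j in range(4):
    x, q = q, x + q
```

Fibonacci: after 4 iterations
`x, q` takes the values: (1, 1) → (1, 2) → (2, 3) → (3, 5) → (5, 8)

Answer: 5, 8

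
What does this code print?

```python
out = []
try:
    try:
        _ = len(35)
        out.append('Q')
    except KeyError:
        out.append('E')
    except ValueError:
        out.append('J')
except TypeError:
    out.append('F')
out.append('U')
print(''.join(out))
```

Execution trace: 'F' (outer except TypeError) → 'U' (after the try/except). Output: FU

Answer: FU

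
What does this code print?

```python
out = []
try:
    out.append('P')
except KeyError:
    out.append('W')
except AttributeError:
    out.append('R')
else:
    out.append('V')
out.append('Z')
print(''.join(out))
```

Execution trace: 'P' (try body, no exception) → 'V' (else) → 'Z' (after the try/except). Output: PVZ

Answer: PVZ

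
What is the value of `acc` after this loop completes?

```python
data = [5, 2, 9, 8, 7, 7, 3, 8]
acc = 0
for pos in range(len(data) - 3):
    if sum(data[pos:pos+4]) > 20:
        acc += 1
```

Count windows with sum > 20
`acc` takes the values: 0 → 1 → 2 → 3 → 4 → 5

Answer: 5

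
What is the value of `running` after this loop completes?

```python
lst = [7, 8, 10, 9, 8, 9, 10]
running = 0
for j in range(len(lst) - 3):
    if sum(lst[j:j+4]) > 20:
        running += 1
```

Count windows with sum > 20
`running` takes the values: 0 → 1 → 2 → 3 → 4

Answer: 4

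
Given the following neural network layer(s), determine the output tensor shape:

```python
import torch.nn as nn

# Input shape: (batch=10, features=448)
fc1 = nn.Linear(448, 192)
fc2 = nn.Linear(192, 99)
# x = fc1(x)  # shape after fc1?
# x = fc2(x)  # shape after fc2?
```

Input: (10, 448) -> after fc1: (10, 192) -> Output: (10, 99)

Answer: (10, 99)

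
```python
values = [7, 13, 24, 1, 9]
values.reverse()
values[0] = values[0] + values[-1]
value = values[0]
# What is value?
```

Trace:
`values = [7, 13, 24, 1, 9]` → values = [7, 13, 24, 1, 9]
`values.reverse()` → values = [9, 1, 24, 13, 7]
`values[0] = values[0] + values[-1]` → values = [16, 1, 24, 13, 7]
`value = values[0]` → value = 16
So value = 16

Answer: 16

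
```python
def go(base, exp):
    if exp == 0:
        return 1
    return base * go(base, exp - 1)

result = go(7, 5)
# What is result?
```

go(7, 5) = 7 * 7 * 7 * 7 * 7 = 16807

Answer: 16807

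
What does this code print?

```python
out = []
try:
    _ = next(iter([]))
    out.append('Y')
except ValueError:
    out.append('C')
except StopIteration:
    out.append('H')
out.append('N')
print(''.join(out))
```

Execution trace: 'H' (except StopIteration) → 'N' (after the try/except). Output: HN

Answer: HN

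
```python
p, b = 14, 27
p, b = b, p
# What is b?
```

Trace:
`p, b = 14, 27` → p = 14; b = 27
`p, b = b, p` → p = 27; b = 14
So b = 14

Answer: 14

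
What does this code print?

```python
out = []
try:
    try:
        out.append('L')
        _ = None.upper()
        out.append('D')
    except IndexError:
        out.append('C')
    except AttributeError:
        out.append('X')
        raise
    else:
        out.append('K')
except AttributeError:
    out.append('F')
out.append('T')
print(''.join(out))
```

Execution trace: 'L' (inner try body) → 'X' (inner except AttributeError) → 'F' (outer except AttributeError) → 'T' (after the try/except). Output: LXFT

Answer: LXFT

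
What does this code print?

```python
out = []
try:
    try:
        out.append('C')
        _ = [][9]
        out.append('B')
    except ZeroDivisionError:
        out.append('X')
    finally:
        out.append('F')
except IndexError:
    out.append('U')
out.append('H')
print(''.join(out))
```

Execution trace: 'C' (try body) → 'F' (finally) → 'U' (outer except IndexError) → 'H' (after the try/except). Output: CFUH

Answer: CFUH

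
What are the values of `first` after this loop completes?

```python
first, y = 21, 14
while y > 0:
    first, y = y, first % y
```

GCD of 21 and 14
`first` takes the values: 21 → 14 → 7

Answer: 7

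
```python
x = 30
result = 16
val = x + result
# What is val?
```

Trace:
`x = 30` → x = 30
`result = 16` → result = 16
`val = x + result` → val = 46
So val = 46

Answer: 46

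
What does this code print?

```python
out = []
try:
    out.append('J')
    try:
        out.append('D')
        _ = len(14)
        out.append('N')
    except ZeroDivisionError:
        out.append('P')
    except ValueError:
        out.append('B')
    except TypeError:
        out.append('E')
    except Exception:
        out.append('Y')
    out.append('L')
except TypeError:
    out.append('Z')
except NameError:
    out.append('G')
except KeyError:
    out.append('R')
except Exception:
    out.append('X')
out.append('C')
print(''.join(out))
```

Execution trace: 'J' (try body) → 'D' (inner try body) → 'E' (inner except TypeError) → 'L' (try body, no exception) → 'C' (after the try/except). Output: JDELC

Answer: JDELC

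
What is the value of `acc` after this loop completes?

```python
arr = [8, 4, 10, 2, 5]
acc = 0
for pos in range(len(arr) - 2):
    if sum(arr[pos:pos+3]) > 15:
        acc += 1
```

Count windows with sum > 15
`acc` takes the values: 0 → 1 → 2 → 3

Answer: 3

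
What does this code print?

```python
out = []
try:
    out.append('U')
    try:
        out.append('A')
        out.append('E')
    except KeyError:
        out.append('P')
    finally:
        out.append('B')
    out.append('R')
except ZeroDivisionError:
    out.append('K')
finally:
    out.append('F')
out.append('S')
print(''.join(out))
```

Execution trace: 'U' (try body) → 'A' (inner try body) → 'E' (inner try body, no exception) → 'B' (inner finally) → 'R' (try body, no exception) → 'F' (finally) → 'S' (after the try/except). Output: UAEBRFS

Answer: UAEBRFS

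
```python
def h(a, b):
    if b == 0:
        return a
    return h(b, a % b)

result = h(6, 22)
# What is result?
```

h(6, 22) -> h(22, 6) -> h(6, 4) -> h(4, 2) -> h(2, 0) -> 2

Answer: 2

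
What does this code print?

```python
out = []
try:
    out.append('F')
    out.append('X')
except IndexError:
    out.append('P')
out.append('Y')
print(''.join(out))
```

Execution trace: 'F' (try body) → 'X' (try body, no exception) → 'Y' (after the try/except). Output: FXY

Answer: FXY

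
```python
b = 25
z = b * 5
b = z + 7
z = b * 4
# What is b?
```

Trace:
`b = 25` → b = 25
`z = b * 5` → z = 125
`b = z + 7` → b = 132
`z = b * 4` → z = 528
So b = 132

Answer: 132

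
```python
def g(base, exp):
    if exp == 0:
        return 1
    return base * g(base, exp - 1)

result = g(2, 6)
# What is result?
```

g(2, 6) = 2 * 2 * 2 * 2 * 2 * 2 = 64

Answer: 64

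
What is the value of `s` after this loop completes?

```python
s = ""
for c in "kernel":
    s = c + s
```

Reverse 'kernel'
`s` takes the values: "" → "k" → "ek" → "rek" → "nrek" → "enrek" → "lenrek"

Answer: "lenrek"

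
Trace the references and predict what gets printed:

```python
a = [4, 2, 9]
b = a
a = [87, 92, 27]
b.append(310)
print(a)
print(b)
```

Key concept: rebinding vs mutation: a is rebound to a new list, b still points at the original.
Step by step:
`a = [4, 2, 9]` → a = [4, 2, 9]
`b = a` → b = [4, 2, 9] (same object as a)
`a = [87, 92, 27]` → a = [87, 92, 27]
`b.append(310)` → b = [4, 2, 9, 310]
`print(a)` → prints [87, 92, 27]
`print(b)` → prints [4, 2, 9, 310]

Answer:
[87, 92, 27]
[4, 2, 9, 310]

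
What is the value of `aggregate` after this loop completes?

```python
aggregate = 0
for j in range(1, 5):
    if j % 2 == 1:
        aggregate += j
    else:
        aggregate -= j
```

Add odd, subtract even
`aggregate` takes the values: 0 → 1 → -1 → 2 → -2

Answer: -2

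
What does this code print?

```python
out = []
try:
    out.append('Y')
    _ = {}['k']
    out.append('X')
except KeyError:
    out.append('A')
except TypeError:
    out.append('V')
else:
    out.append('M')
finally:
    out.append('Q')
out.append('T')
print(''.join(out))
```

Execution trace: 'Y' (try body) → 'A' (except KeyError) → 'Q' (finally) → 'T' (after the try/except). Output: YAQT

Answer: YAQT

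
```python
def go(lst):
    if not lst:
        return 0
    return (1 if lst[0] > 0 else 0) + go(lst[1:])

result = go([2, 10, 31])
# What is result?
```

Count of positive elements in [2, 10, 31] = 3

Answer: 3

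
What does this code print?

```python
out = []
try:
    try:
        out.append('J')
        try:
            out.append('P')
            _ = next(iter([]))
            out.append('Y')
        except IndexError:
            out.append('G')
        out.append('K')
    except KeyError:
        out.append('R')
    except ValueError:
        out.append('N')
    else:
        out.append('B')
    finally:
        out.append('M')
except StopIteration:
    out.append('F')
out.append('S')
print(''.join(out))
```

Execution trace: 'J' (try body) → 'P' (inner try body) → 'M' (finally) → 'F' (outer except StopIteration) → 'S' (after the try/except). Output: JPMFS

Answer: JPMFS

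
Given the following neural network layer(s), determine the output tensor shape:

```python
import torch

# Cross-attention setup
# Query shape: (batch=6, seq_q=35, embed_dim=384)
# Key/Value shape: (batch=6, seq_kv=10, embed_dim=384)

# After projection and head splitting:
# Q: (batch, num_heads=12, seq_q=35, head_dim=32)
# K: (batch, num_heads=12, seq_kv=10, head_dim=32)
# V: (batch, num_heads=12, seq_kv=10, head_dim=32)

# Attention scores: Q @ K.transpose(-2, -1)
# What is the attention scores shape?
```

Input: (6, 35, 384) -> Output: (6, 12, 35, 10)

Answer: (6, 12, 35, 10)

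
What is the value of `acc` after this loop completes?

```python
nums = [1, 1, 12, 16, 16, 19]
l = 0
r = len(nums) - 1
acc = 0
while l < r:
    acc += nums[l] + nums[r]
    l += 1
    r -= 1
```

Sum of pairs from ends
`acc` takes the values: 0 → 20 → 37 → 65

Answer: 65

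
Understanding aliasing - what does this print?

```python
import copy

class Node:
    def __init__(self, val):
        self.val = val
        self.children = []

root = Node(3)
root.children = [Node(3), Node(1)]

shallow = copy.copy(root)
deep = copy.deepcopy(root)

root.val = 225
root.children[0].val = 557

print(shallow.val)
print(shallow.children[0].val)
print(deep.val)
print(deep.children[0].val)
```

Key concept: deep copy with custom objects.
Step by step:
`root = Node(3)` → root = Node(val=3, children=[])
`root.children = [Node(3), Node(1)]` → root = Node(val=3, children=[Node(val=3, children=[]), Node(val=1, children=[])])
`shallow = copy.copy(root)` → shallow = Node(val=3, children=[Node(val=3, children=[]), Node(val=1, children=[])])
`deep = copy.deepcopy(root)` → deep = Node(val=3, children=[Node(val=3, children=[]), Node(val=1, children=[])])
`root.val = 225` → root = Node(val=225, children=[Node(val=3, children=[]), Node(val=1, children=[])])
`root.children[0].val = 557` → root = Node(val=225, children=[Node(val=557, children=[]), Node(val=1, children=[])]); shallow = Node(val=3, children=[Node(val=557, children=[]), Node(val=1, children=[])])
`print(shallow.val)` → prints 3
`print(shallow.children[0].val)` → prints 557
`print(deep.val)` → prints 3
`print(deep.children[0].val)` → prints 3

Answer:
3
557
3
3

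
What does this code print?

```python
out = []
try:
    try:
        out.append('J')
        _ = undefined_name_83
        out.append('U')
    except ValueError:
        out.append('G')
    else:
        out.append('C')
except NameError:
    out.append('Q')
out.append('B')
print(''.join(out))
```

Execution trace: 'J' (try body) → 'Q' (outer except NameError) → 'B' (after the try/except). Output: JQB

Answer: JQB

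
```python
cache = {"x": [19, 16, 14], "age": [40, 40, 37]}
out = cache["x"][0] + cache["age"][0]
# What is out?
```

Trace:
`cache = {"x": [19, 16, 14], "age": [40, 40, 37]}` → cache = {'x': [19, 16, 14], 'age': [40, 40, 37]}
`out = cache["x"][0] + cache["age"][0]` → out = 59
So out = 59

Answer: 59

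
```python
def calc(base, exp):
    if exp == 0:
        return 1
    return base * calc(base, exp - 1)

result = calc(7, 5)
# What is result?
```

calc(7, 5) = 7 * 7 * 7 * 7 * 7 = 16807

Answer: 16807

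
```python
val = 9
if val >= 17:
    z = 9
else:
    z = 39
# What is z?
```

Trace:
`val = 9` → val = 9
`if val >= 17: ...` → val >= 17 is False, take else branch → z = 39
So z = 39

Answer: 39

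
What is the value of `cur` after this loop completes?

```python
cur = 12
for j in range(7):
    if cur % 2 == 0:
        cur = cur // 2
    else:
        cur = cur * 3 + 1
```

Collatz-style transformation from 12
`cur` takes the values: 12 → 6 → 3 → 10 → 5 → 16 → 8 → 4

Answer: 4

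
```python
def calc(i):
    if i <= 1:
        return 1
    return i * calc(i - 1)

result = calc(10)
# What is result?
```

calc(10) = 10 * 9 * 8 * 7 * 6 * 5 * 4 * 3 * 2 * 1 = 3628800

Answer: 3628800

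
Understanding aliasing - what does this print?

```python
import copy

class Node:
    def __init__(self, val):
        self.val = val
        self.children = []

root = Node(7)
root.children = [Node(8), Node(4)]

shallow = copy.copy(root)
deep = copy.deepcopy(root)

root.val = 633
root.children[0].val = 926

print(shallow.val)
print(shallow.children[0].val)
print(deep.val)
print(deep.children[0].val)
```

Key concept: deep copy with custom objects.
Step by step:
`root = Node(7)` → root = Node(val=7, children=[])
`root.children = [Node(8), Node(4)]` → root = Node(val=7, children=[Node(val=8, children=[]), Node(val=4, children=[])])
`shallow = copy.copy(root)` → shallow = Node(val=7, children=[Node(val=8, children=[]), Node(val=4, children=[])])
`deep = copy.deepcopy(root)` → deep = Node(val=7, children=[Node(val=8, children=[]), Node(val=4, children=[])])
`root.val = 633` → root = Node(val=633, children=[Node(val=8, children=[]), Node(val=4, children=[])])
`root.children[0].val = 926` → root = Node(val=633, children=[Node(val=926, children=[]), Node(val=4, children=[])]); shallow = Node(val=7, children=[Node(val=926, children=[]), Node(val=4, children=[])])
`print(shallow.val)` → prints 7
`print(shallow.children[0].val)` → prints 926
`print(deep.val)` → prints 7
`print(deep.children[0].val)` → prints 8

Answer:
7
926
7
8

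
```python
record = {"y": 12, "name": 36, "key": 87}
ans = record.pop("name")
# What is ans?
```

Trace:
`record = {"y": 12, "name": 36, "key": 87}` → record = {'y': 12, 'name': 36, 'key': 87}
`ans = record.pop("name")` → record = {'y': 12, 'key': 87}; ans = 36
So ans = 36

Answer: 36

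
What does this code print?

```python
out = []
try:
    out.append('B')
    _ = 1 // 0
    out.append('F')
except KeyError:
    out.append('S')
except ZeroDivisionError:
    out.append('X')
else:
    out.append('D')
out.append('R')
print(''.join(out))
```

Execution trace: 'B' (try body) → 'X' (except ZeroDivisionError) → 'R' (after the try/except). Output: BXR

Answer: BXR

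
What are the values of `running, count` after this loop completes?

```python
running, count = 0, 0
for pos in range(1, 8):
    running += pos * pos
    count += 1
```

Sum of squares and count
`running, count` takes the values: (0, 0) → (1, 0) → (1, 1) → (5, 1) → (5, 2) → (14, 2) → (14, 3) → (30, 3) → (30, 4) → (55, 4) → (55, 5) → (91, 5) → (91, 6) → (140, 6) → (140, 7)

Answer: 140, 7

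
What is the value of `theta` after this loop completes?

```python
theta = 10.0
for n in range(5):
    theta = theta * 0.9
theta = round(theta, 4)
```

Exponential decay: 10.0 * 0.9^5
`theta` takes the values: 10.0 → 9.0 → 8.1 → 7.29 → 6.561 → 5.9049

Answer: 5.9049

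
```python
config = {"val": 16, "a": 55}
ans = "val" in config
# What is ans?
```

Trace:
`config = {"val": 16, "a": 55}` → config = {'val': 16, 'a': 55}
`ans = "val" in config` → ans = True
So ans = True

Answer: True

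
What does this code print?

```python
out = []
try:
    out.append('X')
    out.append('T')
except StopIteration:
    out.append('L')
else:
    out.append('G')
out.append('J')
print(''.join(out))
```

Execution trace: 'X' (try body) → 'T' (try body, no exception) → 'G' (else) → 'J' (after the try/except). Output: XTGJ

Answer: XTGJ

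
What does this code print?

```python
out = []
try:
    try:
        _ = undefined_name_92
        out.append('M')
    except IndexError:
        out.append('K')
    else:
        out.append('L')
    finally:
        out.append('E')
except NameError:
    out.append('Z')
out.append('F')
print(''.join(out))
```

Execution trace: 'E' (finally) → 'Z' (outer except NameError) → 'F' (after the try/except). Output: EZF

Answer: EZF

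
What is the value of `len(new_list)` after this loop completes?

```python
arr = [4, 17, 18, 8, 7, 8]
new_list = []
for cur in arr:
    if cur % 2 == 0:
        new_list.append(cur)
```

Count even numbers in [4, 17, 18, 8, 7, 8]
`new_list` takes the values: [] → [4] → [4, 18] → [4, 18, 8] → [4, 18, 8, 8]
So `len(new_list)` = 4

Answer: 4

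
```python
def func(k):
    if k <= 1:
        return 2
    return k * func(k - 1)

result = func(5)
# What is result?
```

func(5) = 5 * 4 * 3 * 2 * 2 = 240

Answer: 240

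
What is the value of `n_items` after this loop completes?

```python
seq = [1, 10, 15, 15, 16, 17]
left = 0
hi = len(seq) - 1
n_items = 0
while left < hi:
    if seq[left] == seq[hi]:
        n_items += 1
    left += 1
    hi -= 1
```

Count matching pairs from ends
`n_items` takes the values: 0 → 1

Answer: 1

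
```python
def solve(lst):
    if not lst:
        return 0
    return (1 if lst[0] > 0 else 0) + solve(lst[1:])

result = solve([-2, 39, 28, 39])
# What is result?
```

Count of positive elements in [-2, 39, 28, 39] = 3

Answer: 3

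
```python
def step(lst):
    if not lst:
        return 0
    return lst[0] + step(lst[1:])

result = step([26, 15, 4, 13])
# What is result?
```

26 + 15 + 4 + 13 + 0 = 58

Answer: 58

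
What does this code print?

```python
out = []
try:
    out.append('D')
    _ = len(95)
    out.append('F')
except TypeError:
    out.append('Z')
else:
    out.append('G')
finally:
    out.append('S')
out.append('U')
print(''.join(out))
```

Execution trace: 'D' (try body) → 'Z' (except TypeError) → 'S' (finally) → 'U' (after the try/except). Output: DZSU

Answer: DZSU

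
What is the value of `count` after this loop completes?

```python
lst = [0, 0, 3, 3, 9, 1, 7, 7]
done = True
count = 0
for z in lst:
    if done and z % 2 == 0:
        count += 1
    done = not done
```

Count even values at even positions
`count` takes the values: 0 → 1

Answer: 1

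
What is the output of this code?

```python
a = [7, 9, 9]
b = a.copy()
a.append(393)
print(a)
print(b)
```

Key concept: list.copy() creates independent copy.
Step by step:
`a = [7, 9, 9]` → a = [7, 9, 9]
`b = a.copy()` → b = [7, 9, 9]
`a.append(393)` → a = [7, 9, 9, 393]
`print(a)` → prints [7, 9, 9, 393]
`print(b)` → prints [7, 9, 9]

Answer:
[7, 9, 9, 393]
[7, 9, 9]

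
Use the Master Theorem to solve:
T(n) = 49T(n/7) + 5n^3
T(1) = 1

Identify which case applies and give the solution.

a=49, b=7, f(n)=5n^3. log_7(49) = 2. Since c=3 > 2 and the regularity condition holds (49(n/7)^3 = (49/7^3)n^3 with 49/7^3 < 1), Case 3 applies: T(n) = Θ(f(n)) = O(n^3).

Answer: O(n^3) - Case 3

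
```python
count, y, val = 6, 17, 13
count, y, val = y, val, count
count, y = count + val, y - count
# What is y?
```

Trace:
`count, y, val = 6, 17, 13` → count = 6; y = 17; val = 13
`count, y, val = y, val, count` → count = 17; y = 13; val = 6
`count, y = count + val, y - count` → count = 23; y = -4
So y = -4

Answer: -4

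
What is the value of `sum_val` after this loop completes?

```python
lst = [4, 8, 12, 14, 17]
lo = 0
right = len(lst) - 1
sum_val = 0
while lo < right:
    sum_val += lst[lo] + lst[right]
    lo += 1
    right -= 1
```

Sum of pairs from ends
`sum_val` takes the values: 0 → 21 → 43

Answer: 43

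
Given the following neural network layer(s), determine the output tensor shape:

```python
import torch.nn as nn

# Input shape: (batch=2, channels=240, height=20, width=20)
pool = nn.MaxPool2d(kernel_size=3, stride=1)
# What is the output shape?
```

Input: (2, 240, 20, 20) -> Output: (2, 240, 18, 18)

Answer: (2, 240, 18, 18)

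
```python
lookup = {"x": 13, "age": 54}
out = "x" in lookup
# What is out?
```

Trace:
`lookup = {"x": 13, "age": 54}` → lookup = {'x': 13, 'age': 54}
`out = "x" in lookup` → out = True
So out = True

Answer: True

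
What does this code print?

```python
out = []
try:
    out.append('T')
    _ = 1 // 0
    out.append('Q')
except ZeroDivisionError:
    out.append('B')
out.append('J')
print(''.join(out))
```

Execution trace: 'T' (try body) → 'B' (except ZeroDivisionError) → 'J' (after the try/except). Output: TBJ

Answer: TBJ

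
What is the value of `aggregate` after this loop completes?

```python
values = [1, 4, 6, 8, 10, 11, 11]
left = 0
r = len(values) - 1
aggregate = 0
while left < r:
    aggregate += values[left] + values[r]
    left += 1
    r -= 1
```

Sum of pairs from ends
`aggregate` takes the values: 0 → 12 → 27 → 43

Answer: 43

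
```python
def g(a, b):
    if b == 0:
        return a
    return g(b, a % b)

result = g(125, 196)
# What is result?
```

g(125, 196) -> g(196, 125) -> g(125, 71) -> g(71, 54) -> g(54, 17) -> g(17, 3) -> g(3, 2) -> g(2, 1) -> g(1, 0) -> 1

Answer: 1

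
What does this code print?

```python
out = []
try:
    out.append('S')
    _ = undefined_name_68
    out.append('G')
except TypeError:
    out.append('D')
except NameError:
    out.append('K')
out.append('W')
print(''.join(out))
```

Execution trace: 'S' (try body) → 'K' (except NameError) → 'W' (after the try/except). Output: SKW

Answer: SKW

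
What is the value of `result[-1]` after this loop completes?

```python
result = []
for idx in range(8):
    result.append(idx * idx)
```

Last element of squares 0 to 7
`result` takes the values: [] → [0] → [0, 1] → [0, 1, 4] → [0, 1, 4, 9] → [0, 1, 4, 9, 16] → [0, 1, 4, 9, 16, 25] → [0, 1, 4, 9, 16, 25, 36] → [0, 1, 4, 9, 16, 25, 36, 49]
So `result[-1]` = 49

Answer: 49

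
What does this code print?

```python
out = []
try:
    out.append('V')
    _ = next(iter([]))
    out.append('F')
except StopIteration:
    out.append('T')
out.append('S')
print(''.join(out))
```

Execution trace: 'V' (try body) → 'T' (except StopIteration) → 'S' (after the try/except). Output: VTS

Answer: VTS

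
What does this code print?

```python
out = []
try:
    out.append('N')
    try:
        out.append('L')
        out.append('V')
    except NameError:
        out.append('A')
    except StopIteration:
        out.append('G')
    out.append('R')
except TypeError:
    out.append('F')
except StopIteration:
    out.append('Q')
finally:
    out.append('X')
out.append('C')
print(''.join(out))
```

Execution trace: 'N' (try body) → 'L' (inner try body) → 'V' (inner try body, no exception) → 'R' (try body, no exception) → 'X' (finally) → 'C' (after the try/except). Output: NLVRXC

Answer: NLVRXC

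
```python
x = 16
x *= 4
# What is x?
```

Trace:
`x = 16` → x = 16
`x *= 4` → x = 64
So x = 64

Answer: 64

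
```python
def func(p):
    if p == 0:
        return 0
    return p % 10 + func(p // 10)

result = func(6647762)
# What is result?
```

Sum of digits of 6647762: 2 + 6 + 7 + 7 + 4 + 6 + 6 = 38

Answer: 38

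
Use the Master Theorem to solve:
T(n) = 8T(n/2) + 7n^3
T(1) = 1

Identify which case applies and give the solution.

a=8, b=2, f(n)=7n^3. log_2(8) = 3. Since c=3 = 3, Case 2 applies: T(n) = Θ(n^log_b(a) · log n) = O(n^3 log n).

Answer: O(n^3 log n) - Case 2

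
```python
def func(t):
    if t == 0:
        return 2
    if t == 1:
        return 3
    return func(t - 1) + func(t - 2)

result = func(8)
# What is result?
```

Build up from base cases: func(0)=2, func(1)=3, func(2)=5, func(3)=8, func(4)=13, func(5)=21, func(6)=34, ..., func(8)=89

Answer: 89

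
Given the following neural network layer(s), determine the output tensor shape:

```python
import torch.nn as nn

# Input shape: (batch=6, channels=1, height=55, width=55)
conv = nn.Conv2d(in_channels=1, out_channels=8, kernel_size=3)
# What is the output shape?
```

Input: (6, 1, 55, 55) -> Output: (6, 8, 53, 53)

Answer: (6, 8, 53, 53)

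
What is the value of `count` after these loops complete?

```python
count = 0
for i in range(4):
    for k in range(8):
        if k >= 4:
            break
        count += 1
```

Inner breaks at 4, outer runs 4 times
`count` takes the values: 0 → 1 → 2 → 3 → 4 → 5 → 6 → 7 → 8 → 9 → 10 → 11 → 12 → 13 → 14 → 15 → 16

Answer: 16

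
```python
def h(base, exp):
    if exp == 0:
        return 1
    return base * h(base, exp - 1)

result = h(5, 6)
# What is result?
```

h(5, 6) = 5 * 5 * 5 * 5 * 5 * 5 = 15625

Answer: 15625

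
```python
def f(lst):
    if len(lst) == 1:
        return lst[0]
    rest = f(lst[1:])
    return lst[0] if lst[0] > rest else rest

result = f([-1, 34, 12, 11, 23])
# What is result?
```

Recursive max over [-1, 34, 12, 11, 23] = 34

Answer: 34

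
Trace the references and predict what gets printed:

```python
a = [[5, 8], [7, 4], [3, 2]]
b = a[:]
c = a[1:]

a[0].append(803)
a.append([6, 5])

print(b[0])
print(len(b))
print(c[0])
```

Key concept: slice with nested mutation.
Step by step:
`a = [[5, 8], [7, 4], [3, 2]]` → a = [[5, 8], [7, 4], [3, 2]]
`b = a[:]` → b = [[5, 8], [7, 4], [3, 2]]
`c = a[1:]` → c = [[7, 4], [3, 2]]
`a[0].append(803)` → a = [[5, 8, 803], [7, 4], [3, 2]]; b = [[5, 8, 803], [7, 4], [3, 2]]
`a.append([6, 5])` → a = [[5, 8, 803], [7, 4], [3, 2], [6, 5]]
`print(b[0])` → prints [5, 8, 803]
`print(len(b))` → prints 3
`print(c[0])` → prints [7, 4]

Answer:
[5, 8, 803]
3
[7, 4]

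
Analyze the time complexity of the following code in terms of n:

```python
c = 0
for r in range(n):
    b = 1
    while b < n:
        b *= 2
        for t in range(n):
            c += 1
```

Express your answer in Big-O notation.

Each loop level contributes: n × log n × n. Multiplying the contributions gives O(n^2 log n).

Answer: O(n^2 log n)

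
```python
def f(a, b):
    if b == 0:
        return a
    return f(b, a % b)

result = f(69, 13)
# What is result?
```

f(69, 13) -> f(13, 4) -> f(4, 1) -> f(1, 0) -> 1

Answer: 1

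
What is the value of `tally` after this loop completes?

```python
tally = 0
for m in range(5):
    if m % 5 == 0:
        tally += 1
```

Count numbers divisible by 5 in range(5)
`tally` takes the values: 0 → 1

Answer: 1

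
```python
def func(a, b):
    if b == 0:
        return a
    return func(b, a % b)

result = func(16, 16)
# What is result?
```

func(16, 16) -> func(16, 0) -> 16

Answer: 16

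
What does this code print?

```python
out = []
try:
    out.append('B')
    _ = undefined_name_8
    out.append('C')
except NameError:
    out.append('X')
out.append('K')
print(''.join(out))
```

Execution trace: 'B' (try body) → 'X' (except NameError) → 'K' (after the try/except). Output: BXK

Answer: BXK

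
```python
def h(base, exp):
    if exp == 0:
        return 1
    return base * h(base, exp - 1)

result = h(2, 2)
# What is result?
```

h(2, 2) = 2 * 2 = 4

Answer: 4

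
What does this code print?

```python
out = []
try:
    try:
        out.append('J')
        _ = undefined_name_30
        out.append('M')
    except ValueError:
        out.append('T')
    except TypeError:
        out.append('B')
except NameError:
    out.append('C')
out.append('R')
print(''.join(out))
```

Execution trace: 'J' (try body) → 'C' (outer except NameError) → 'R' (after the try/except). Output: JCR

Answer: JCR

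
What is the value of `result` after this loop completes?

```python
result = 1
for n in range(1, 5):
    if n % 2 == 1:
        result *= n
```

Product of odd numbers 1 to 4
`result` takes the values: 1 → 3

Answer: 3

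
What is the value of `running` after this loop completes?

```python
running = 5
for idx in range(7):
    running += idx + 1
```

Start at 5, add 1 to 7 = 33
`running` takes the values: 5 → 6 → 8 → 11 → 15 → 20 → 26 → 33

Answer: 33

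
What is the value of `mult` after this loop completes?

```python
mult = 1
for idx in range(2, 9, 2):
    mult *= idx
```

Product of even numbers 2 to 8
`mult` takes the values: 1 → 2 → 8 → 48 → 384

Answer: 384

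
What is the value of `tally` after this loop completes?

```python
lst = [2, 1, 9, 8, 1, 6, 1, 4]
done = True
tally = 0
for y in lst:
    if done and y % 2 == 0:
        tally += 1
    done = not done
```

Count even values at even positions
`tally` takes the values: 0 → 1

Answer: 1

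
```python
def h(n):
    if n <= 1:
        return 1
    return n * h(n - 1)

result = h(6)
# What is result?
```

h(6) = 6 * 5 * 4 * 3 * 2 * 1 = 720

Answer: 720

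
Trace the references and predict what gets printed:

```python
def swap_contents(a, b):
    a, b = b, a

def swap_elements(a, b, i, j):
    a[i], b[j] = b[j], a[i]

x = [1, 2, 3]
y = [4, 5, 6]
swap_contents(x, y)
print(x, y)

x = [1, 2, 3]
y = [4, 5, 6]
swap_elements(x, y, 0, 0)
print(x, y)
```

Key concept: parameter rebinding vs mutation.
Step by step:
`x = [1, 2, 3]` → x = [1, 2, 3]
`y = [4, 5, 6]` → y = [4, 5, 6]
`swap_contents(x, y)` → no visible change to tracked variables
`print(x, y)` → prints [1, 2, 3] [4, 5, 6]
`x = [1, 2, 3]` → x = [1, 2, 3]
`y = [4, 5, 6]` → y = [4, 5, 6]
`swap_elements(x, y, 0, 0)` → x = [4, 2, 3]; y = [1, 5, 6]
`print(x, y)` → prints [4, 2, 3] [1, 5, 6]

Answer:
[1, 2, 3] [4, 5, 6]
[4, 2, 3] [1, 5, 6]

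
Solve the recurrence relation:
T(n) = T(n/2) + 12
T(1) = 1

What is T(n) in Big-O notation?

Each step divides n by 2 and adds 12. After log_2(n) steps we reach T(1)=1. So T(n) = 12·log_2(n) + 1 = O(log n).

Answer: O(log n)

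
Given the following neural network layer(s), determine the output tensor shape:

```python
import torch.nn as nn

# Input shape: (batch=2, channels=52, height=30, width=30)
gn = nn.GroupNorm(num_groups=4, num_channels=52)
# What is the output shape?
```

Input: (2, 52, 30, 30) -> Output: (2, 52, 30, 30)

Answer: (2, 52, 30, 30)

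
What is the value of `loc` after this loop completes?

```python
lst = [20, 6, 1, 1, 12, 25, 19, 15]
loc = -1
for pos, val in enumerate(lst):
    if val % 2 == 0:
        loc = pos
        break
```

First even number index in [20, 6, 1, 1, 12, 25, 19, 15]
`loc` takes the values: -1 → 0

Answer: 0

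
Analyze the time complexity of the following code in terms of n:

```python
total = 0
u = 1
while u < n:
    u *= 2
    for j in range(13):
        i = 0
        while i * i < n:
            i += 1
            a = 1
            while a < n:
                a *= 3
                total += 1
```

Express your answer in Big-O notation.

Each loop level contributes: log n × 1 × √n × log n. Multiplying the contributions gives O(√n log² n).

Answer: O(√n log² n)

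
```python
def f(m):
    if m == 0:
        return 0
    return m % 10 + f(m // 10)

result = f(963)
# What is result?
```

Sum of digits of 963: 3 + 6 + 9 = 18

Answer: 18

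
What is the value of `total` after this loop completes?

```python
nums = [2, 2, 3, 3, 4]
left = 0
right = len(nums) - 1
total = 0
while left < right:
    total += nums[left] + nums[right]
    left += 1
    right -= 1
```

Sum of pairs from ends
`total` takes the values: 0 → 6 → 11

Answer: 11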